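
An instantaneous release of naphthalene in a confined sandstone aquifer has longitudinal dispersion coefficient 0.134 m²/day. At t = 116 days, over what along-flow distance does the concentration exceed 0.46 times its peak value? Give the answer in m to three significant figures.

13.9 m

The plume is Gaussian with σ = √(2Dt) = √(2 × 0.134 × 116) = 5.576 m.
C/C_peak = exp(−Δx²/(2σ²)) = 0.46 ⇒ Δx = σ·√(−2 ln 0.46) = 5.576 × 1.246 = 6.948 m.
Width = 2Δx = 13.9 m.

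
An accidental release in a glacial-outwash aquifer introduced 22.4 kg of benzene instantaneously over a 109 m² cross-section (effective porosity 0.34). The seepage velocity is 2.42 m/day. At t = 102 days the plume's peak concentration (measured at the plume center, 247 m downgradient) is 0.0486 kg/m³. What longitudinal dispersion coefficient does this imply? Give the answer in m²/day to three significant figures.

0.121 m²/day

At the plume center C_max = M/(n_e·A·√(4πDt)), so D = M²/(4πt·(n_e·A·C_max)²).
n_e·A·C_max = 0.34 × 109 × 0.0486 = 1.801 kg/m.
D = 22.4²/(4π × 102 × 1.801²) = 0.121 m²/day.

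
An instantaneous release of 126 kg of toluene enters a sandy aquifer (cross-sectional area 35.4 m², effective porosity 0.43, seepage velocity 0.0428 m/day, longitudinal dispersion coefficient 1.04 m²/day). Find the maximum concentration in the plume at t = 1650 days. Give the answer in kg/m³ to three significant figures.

The peak of an instantaneous 1D plume sits at x = vt; there the Gaussian factor is 1 and C_max = M/(n_e·A·√(4πDt)), where n_e·A is the pore area the mass is dissolved in.
√(4πDt) = √(4π × 1.04 × 1650) = 146.8 m, so C_max = 126/(0.43 × 35.4 × 146.8) = 0.0564 kg/m³.

0.0564 kg/m³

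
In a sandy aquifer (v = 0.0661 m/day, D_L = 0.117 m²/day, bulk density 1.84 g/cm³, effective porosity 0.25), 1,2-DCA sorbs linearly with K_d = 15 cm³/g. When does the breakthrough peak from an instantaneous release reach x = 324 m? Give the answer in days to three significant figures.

543000 days

Retardation factor R = 1 + ρ_b·K_d/n = 1 + 1.84 × 15/0.25 = 111.4.
Sorption retards both mechanisms: v_R = v/R = 0.0005934 m/day, D_R = D/R = 0.001050 m²/day.
Peak time from v_R²t² + 2D_R t − x² = 0: t = (√(D_R² + v_R²x²) − D_R)/v_R².
√(D_R² + v_R²x²) = √(0.001050² + 0.0005934² × 324²) = 0.1923; v_R² = 3.521e-07.
t = (0.1923 − 0.001050)/3.521e-07 = 543000 days.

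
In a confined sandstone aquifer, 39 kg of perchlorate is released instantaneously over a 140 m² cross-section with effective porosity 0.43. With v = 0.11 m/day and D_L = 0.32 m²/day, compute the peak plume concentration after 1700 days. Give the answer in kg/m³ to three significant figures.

The peak of an instantaneous 1D plume sits at x = vt; there the Gaussian factor is 1 and C_max = M/(n_e·A·√(4πDt)), where n_e·A is the pore area the mass is dissolved in.
√(4πDt) = √(4π × 0.32 × 1700) = 82.68 m, so C_max = 39/(0.43 × 140 × 82.68) = 0.00784 kg/m³.

0.00784 kg/m³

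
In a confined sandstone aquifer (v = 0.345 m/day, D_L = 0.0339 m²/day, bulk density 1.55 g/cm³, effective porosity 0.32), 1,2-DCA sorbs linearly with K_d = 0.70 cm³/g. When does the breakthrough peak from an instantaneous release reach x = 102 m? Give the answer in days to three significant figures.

1300 days

Retardation factor R = 1 + ρ_b·K_d/n = 1 + 1.55 × 0.70/0.32 = 4.391.
Sorption retards both mechanisms: v_R = v/R = 0.07857 m/day, D_R = D/R = 0.007720 m²/day.
Peak time from v_R²t² + 2D_R t − x² = 0: t = (√(D_R² + v_R²x²) − D_R)/v_R².
√(D_R² + v_R²x²) = √(0.007720² + 0.07857² × 102²) = 8.014; v_R² = 0.006173.
t = (8.014 − 0.007720)/0.006173 = 1300 days.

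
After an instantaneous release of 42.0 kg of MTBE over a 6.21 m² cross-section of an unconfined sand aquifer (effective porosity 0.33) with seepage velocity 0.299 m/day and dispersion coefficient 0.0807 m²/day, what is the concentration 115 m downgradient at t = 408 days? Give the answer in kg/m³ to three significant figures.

For an instantaneous plane source, C(x,t) = M/(n_e·A·√(4πDt)) · exp(−(x−vt)²/(4Dt)), with n_e·A the pore (flow) area.
Plume center vt = 0.299 × 408 = 121.992 m, so the well at 115 m is 6.992 m upgradient of the peak.
√(4πDt) = 20.34 m, giving peak height M/(n_e·A·√(4πDt)) = 42.0/(0.33 × 6.21 × 20.34) = 1.008 kg/m³.
(x−vt)²/(4Dt) = (-6.992)²/(4 × 0.0807 × 408) = 0.3712; exp(−0.3712) = 0.6899.
C = 1.008 × 0.6899 = 0.695 kg/m³.

0.695 kg/m³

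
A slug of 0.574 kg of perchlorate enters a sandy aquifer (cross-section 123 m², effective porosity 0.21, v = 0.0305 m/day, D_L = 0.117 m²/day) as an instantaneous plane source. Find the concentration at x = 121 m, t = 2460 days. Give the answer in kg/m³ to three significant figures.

5.89e-05 kg/m³

For an instantaneous plane source, C(x,t) = M/(n_e·A·√(4πDt)) · exp(−(x−vt)²/(4Dt)), with n_e·A the pore (flow) area.
Plume center vt = 0.0305 × 2460 = 75.03 m, so the well at 121 m is 45.97 m downgradient of the peak.
√(4πDt) = 60.14 m, giving peak height M/(n_e·A·√(4πDt)) = 0.574/(0.21 × 123 × 60.14) = 0.0003695 kg/m³.
(x−vt)²/(4Dt) = (45.97)²/(4 × 0.117 × 2460) = 1.836; exp(−1.836) = 0.1595.
C = 0.0003695 × 0.1595 = 5.89e-05 kg/m³.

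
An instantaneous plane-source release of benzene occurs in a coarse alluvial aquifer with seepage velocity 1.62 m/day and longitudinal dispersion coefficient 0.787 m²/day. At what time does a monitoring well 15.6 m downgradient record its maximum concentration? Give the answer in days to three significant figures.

For the 1D instantaneous-source solution, setting ∂C/∂t = 0 at fixed x gives v²t² + 2Dt − x² = 0, so t = (√(D² + v²x²) − D)/v².
√(D² + v²x²) = √(0.787² + 1.62² × 15.6²) = 25.28; v² = 2.6244.
t = (25.28 − 0.787)/2.6244 = 9.33 days (vs. the pure-advection estimate x/v = 9.63 d).

9.33 days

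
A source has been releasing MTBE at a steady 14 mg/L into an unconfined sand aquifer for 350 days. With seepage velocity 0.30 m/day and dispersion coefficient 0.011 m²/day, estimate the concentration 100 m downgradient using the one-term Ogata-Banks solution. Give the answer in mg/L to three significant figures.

13.5 mg/L

For a continuous step input, C/C₀ ≈ ½·erfc((x−vt)/(2√(Dt))).
vt = 0.30 × 350 = 105 m and 2√(Dt) = 2√(0.011 × 350) = 3.924 m.
Argument (x−vt)/(2√(Dt)) = (100 − 105)/3.924 = -1.274; ½·erfc(-1.274) = 0.9642.
C = 14 × 0.9642 = 13.5 mg/L.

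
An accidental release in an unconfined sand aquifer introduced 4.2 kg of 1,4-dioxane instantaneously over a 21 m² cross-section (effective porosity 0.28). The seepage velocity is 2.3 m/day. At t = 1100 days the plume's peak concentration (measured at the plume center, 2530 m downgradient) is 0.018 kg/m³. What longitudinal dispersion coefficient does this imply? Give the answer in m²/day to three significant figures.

At the plume center C_max = M/(n_e·A·√(4πDt)), so D = M²/(4πt·(n_e·A·C_max)²).
n_e·A·C_max = 0.28 × 21 × 0.018 = 0.1058 kg/m.
D = 4.2²/(4π × 1100 × 0.1058²) = 0.114 m²/day.

0.114 m²/day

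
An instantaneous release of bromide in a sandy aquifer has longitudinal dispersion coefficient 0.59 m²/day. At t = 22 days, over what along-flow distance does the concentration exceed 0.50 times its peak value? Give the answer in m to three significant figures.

12.0 m

The plume is Gaussian with σ = √(2Dt) = √(2 × 0.59 × 22) = 5.095 m.
C/C_peak = exp(−Δx²/(2σ²)) = 0.50 ⇒ Δx = σ·√(−2 ln 0.50) = 5.095 × 1.177 = 5.997 m.
Width = 2Δx = 12.0 m.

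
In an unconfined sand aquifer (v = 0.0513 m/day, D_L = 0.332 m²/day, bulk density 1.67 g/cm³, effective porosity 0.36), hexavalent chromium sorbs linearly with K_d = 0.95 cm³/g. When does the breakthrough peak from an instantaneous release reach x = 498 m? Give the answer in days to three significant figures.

Retardation factor R = 1 + ρ_b·K_d/n = 1 + 1.67 × 0.95/0.36 = 5.407.
Sorption retards both mechanisms: v_R = v/R = 0.009488 m/day, D_R = D/R = 0.06140 m²/day.
Peak time from v_R²t² + 2D_R t − x² = 0: t = (√(D_R² + v_R²x²) − D_R)/v_R².
√(D_R² + v_R²x²) = √(0.06140² + 0.009488² × 498²) = 4.725; v_R² = 9.002e-05.
t = (4.725 − 0.06140)/9.002e-05 = 51800 days.

51800 days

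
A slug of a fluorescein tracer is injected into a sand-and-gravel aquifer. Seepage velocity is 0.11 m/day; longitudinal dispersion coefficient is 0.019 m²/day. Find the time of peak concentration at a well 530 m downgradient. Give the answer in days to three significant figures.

For the 1D instantaneous-source solution, setting ∂C/∂t = 0 at fixed x gives v²t² + 2Dt − x² = 0, so t = (√(D² + v²x²) − D)/v².
√(D² + v²x²) = √(0.019² + 0.11² × 530²) = 58.30; v² = 0.0121.
t = (58.30 − 0.019)/0.0121 = 4820 days (vs. the pure-advection estimate x/v = 4820 d).

4820 days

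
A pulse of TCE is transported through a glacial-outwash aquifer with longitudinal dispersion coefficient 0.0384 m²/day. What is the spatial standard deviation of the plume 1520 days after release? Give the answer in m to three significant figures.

Dispersive spreading gives a Gaussian with σ² = 2Dt; advection only shifts the center.
σ = √(2 × 0.0384 × 1520) = 10.8 m.

10.8 m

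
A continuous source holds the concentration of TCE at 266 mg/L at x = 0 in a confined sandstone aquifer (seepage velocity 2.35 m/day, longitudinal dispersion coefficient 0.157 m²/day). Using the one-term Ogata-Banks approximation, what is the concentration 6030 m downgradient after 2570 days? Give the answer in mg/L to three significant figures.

168 mg/L

For a continuous step input, C/C₀ ≈ ½·erfc((x−vt)/(2√(Dt))).
vt = 2.35 × 2570 = 6039.5 m and 2√(Dt) = 2√(0.157 × 2570) = 40.17 m.
Argument (x−vt)/(2√(Dt)) = (6030 − 6039.5)/40.17 = -0.2365; ½·erfc(-0.2365) = 0.6310.
C = 266 × 0.6310 = 168 mg/L.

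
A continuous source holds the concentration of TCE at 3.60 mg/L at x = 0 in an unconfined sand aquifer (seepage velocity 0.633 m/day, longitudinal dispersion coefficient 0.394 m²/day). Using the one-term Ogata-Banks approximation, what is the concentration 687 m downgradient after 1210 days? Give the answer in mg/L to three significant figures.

3.58 mg/L

For a continuous step input, C/C₀ ≈ ½·erfc((x−vt)/(2√(Dt))).
vt = 0.633 × 1210 = 765.93 m and 2√(Dt) = 2√(0.394 × 1210) = 43.67 m.
Argument (x−vt)/(2√(Dt)) = (687 − 765.93)/43.67 = -1.807; ½·erfc(-1.807) = 0.9947.
C = 3.60 × 0.9947 = 3.58 mg/L.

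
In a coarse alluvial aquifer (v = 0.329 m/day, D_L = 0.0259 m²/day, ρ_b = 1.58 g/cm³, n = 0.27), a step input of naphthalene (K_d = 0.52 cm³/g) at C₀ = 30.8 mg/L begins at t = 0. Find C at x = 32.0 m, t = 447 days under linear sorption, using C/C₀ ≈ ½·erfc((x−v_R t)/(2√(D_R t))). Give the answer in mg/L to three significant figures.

29.8 mg/L

Retardation factor R = 1 + ρ_b·K_d/n = 1 + 1.58 × 0.52/0.27 = 4.043.
Sorption retards both mechanisms: v_R = v/R = 0.08138 m/day, D_R = D/R = 0.006406 m²/day.
v_R·t = 0.08138 × 447 = 36.37686 m; 2√(D_R t) = 3.384 m; argument = (32.0 − 36.37686)/3.384 = -1.293.
C = C₀ × ½·erfc(-1.293) = 30.8 × 0.9663 = 29.8 mg/L.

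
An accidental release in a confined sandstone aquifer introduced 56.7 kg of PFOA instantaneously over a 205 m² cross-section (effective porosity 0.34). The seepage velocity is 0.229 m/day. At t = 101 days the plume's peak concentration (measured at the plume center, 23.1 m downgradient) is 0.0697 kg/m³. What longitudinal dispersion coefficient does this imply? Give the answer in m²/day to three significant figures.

At the plume center C_max = M/(n_e·A·√(4πDt)), so D = M²/(4πt·(n_e·A·C_max)²).
n_e·A·C_max = 0.34 × 205 × 0.0697 = 4.858 kg/m.
D = 56.7²/(4π × 101 × 4.858²) = 0.107 m²/day.

0.107 m²/day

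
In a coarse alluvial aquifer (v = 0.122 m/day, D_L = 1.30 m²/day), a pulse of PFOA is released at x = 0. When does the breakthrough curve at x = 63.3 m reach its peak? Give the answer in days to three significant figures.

For the 1D instantaneous-source solution, setting ∂C/∂t = 0 at fixed x gives v²t² + 2Dt − x² = 0, so t = (√(D² + v²x²) − D)/v².
√(D² + v²x²) = √(1.30² + 0.122² × 63.3²) = 7.831; v² = 0.014884.
t = (7.831 − 1.30)/0.014884 = 439 days (vs. the pure-advection estimate x/v = 519 d).

439 days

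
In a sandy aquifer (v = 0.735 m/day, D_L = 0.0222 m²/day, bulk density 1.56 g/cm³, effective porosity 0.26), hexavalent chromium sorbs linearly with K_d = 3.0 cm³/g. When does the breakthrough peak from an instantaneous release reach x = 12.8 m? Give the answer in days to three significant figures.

Retardation factor R = 1 + ρ_b·K_d/n = 1 + 1.56 × 3.0/0.26 = 19.00.
Sorption retards both mechanisms: v_R = v/R = 0.03868 m/day, D_R = D/R = 0.001168 m²/day.
Peak time from v_R²t² + 2D_R t − x² = 0: t = (√(D_R² + v_R²x²) − D_R)/v_R².
√(D_R² + v_R²x²) = √(0.001168² + 0.03868² × 12.8²) = 0.4951; v_R² = 0.001496.
t = (0.4951 − 0.001168)/0.001496 = 330 days.

330 days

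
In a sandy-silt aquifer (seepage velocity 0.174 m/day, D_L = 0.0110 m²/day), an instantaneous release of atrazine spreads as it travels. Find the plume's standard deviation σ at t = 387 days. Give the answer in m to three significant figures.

2.92 m

Dispersive spreading gives a Gaussian with σ² = 2Dt; advection only shifts the center.
σ = √(2 × 0.0110 × 387) = 2.92 m.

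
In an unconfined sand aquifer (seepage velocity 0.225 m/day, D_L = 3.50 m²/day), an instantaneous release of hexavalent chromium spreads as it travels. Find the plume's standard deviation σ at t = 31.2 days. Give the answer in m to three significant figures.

Dispersive spreading gives a Gaussian with σ² = 2Dt; advection only shifts the center.
σ = √(2 × 3.50 × 31.2) = 14.8 m.

14.8 m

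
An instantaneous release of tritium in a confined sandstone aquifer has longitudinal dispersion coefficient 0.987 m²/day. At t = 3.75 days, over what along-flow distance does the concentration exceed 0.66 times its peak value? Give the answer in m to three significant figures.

4.96 m

The plume is Gaussian with σ = √(2Dt) = √(2 × 0.987 × 3.75) = 2.721 m.
C/C_peak = exp(−Δx²/(2σ²)) = 0.66 ⇒ Δx = σ·√(−2 ln 0.66) = 2.721 × 0.9116 = 2.480 m.
Width = 2Δx = 4.96 m.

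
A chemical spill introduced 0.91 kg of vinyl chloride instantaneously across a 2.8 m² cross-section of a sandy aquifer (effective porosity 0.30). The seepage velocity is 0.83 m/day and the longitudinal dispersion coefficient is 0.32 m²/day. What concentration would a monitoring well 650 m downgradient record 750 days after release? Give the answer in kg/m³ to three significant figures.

For an instantaneous plane source, C(x,t) = M/(n_e·A·√(4πDt)) · exp(−(x−vt)²/(4Dt)), with n_e·A the pore (flow) area.
Plume center vt = 0.83 × 750 = 622.5 m, so the well at 650 m is 27.5 m downgradient of the peak.
√(4πDt) = 54.92 m, giving peak height M/(n_e·A·√(4πDt)) = 0.91/(0.30 × 2.8 × 54.92) = 0.01973 kg/m³.
(x−vt)²/(4Dt) = (27.5)²/(4 × 0.32 × 750) = 0.7878; exp(−0.7878) = 0.4548.
C = 0.01973 × 0.4548 = 0.00897 kg/m³.

0.00897 kg/m³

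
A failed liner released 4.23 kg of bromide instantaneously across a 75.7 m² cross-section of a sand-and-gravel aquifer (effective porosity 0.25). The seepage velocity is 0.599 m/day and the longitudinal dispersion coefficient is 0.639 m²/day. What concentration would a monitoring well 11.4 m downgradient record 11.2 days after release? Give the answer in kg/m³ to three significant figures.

0.0109 kg/m³

For an instantaneous plane source, C(x,t) = M/(n_e·A·√(4πDt)) · exp(−(x−vt)²/(4Dt)), with n_e·A the pore (flow) area.
Plume center vt = 0.599 × 11.2 = 6.7088 m, so the well at 11.4 m is 4.6912 m downgradient of the peak.
√(4πDt) = 9.483 m, giving peak height M/(n_e·A·√(4πDt)) = 4.23/(0.25 × 75.7 × 9.483) = 0.02357 kg/m³.
(x−vt)²/(4Dt) = (4.6912)²/(4 × 0.639 × 11.2) = 0.7688; exp(−0.7688) = 0.4636.
C = 0.02357 × 0.4636 = 0.0109 kg/m³.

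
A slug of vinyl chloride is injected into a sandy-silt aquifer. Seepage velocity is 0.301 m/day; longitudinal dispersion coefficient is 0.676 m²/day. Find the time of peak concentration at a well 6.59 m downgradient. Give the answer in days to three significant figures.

15.7 days

For the 1D instantaneous-source solution, setting ∂C/∂t = 0 at fixed x gives v²t² + 2Dt − x² = 0, so t = (√(D² + v²x²) − D)/v².
√(D² + v²x²) = √(0.676² + 0.301² × 6.59²) = 2.096; v² = 0.090601.
t = (2.096 − 0.676)/0.090601 = 15.7 days (vs. the pure-advection estimate x/v = 21.9 d).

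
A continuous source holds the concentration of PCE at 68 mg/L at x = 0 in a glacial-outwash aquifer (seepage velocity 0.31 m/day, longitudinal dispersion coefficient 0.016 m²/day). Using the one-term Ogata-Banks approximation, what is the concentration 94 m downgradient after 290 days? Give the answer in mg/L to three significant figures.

For a continuous step input, C/C₀ ≈ ½·erfc((x−vt)/(2√(Dt))).
vt = 0.31 × 290 = 89.9 m and 2√(Dt) = 2√(0.016 × 290) = 4.308 m.
Argument (x−vt)/(2√(Dt)) = (94 − 89.9)/4.308 = 0.9517; ½·erfc(0.9517) = 0.08917.
C = 68 × 0.08917 = 6.06 mg/L.

6.06 mg/L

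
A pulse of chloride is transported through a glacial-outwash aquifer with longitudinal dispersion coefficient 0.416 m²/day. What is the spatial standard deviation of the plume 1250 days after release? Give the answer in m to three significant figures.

Dispersive spreading gives a Gaussian with σ² = 2Dt; advection only shifts the center.
σ = √(2 × 0.416 × 1250) = 32.2 m.

32.2 m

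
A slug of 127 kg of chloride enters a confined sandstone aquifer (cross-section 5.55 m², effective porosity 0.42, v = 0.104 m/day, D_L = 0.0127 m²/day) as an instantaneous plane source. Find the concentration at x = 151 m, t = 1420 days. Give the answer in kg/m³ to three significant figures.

For an instantaneous plane source, C(x,t) = M/(n_e·A·√(4πDt)) · exp(−(x−vt)²/(4Dt)), with n_e·A the pore (flow) area.
Plume center vt = 0.104 × 1420 = 147.68 m, so the well at 151 m is 3.32 m downgradient of the peak.
√(4πDt) = 15.05 m, giving peak height M/(n_e·A·√(4πDt)) = 127/(0.42 × 5.55 × 15.05) = 3.620 kg/m³.
(x−vt)²/(4Dt) = (3.32)²/(4 × 0.0127 × 1420) = 0.1528; exp(−0.1528) = 0.8583.
C = 3.620 × 0.8583 = 3.11 kg/m³.

3.11 kg/m³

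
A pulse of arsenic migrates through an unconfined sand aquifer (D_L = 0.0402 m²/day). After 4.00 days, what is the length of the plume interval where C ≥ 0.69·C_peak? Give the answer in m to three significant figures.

0.977 m

The plume is Gaussian with σ = √(2Dt) = √(2 × 0.0402 × 4.00) = 0.5671 m.
C/C_peak = exp(−Δx²/(2σ²)) = 0.69 ⇒ Δx = σ·√(−2 ln 0.69) = 0.5671 × 0.8615 = 0.4886 m.
Width = 2Δx = 0.977 m.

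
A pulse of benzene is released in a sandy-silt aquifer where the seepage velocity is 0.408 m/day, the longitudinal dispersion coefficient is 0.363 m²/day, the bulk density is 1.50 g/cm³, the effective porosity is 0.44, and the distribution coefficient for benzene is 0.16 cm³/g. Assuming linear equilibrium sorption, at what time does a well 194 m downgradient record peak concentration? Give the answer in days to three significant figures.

Retardation factor R = 1 + ρ_b·K_d/n = 1 + 1.50 × 0.16/0.44 = 1.545.
Sorption retards both mechanisms: v_R = v/R = 0.2641 m/day, D_R = D/R = 0.2350 m²/day.
Peak time from v_R²t² + 2D_R t − x² = 0: t = (√(D_R² + v_R²x²) − D_R)/v_R².
√(D_R² + v_R²x²) = √(0.2350² + 0.2641² × 194²) = 51.24; v_R² = 0.06975.
t = (51.24 − 0.2350)/0.06975 = 731 days.

731 days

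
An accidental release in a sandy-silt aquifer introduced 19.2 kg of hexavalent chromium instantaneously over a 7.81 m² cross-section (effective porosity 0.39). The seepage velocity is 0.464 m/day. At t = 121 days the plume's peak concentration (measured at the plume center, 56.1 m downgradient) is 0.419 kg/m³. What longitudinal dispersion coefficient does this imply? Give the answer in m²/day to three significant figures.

0.149 m²/day

At the plume center C_max = M/(n_e·A·√(4πDt)), so D = M²/(4πt·(n_e·A·C_max)²).
n_e·A·C_max = 0.39 × 7.81 × 0.419 = 1.276 kg/m.
D = 19.2²/(4π × 121 × 1.276²) = 0.149 m²/day.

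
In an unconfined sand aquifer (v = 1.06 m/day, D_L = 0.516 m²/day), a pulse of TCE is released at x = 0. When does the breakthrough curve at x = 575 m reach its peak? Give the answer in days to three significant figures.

542 days

For the 1D instantaneous-source solution, setting ∂C/∂t = 0 at fixed x gives v²t² + 2Dt − x² = 0, so t = (√(D² + v²x²) − D)/v².
√(D² + v²x²) = √(0.516² + 1.06² × 575²) = 609.5; v² = 1.1236.
t = (609.5 − 0.516)/1.1236 = 542 days (vs. the pure-advection estimate x/v = 542 d).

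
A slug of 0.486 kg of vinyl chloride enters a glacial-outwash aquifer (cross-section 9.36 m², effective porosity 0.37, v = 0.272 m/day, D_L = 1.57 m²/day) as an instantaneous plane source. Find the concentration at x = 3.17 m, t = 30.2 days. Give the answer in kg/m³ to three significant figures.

0.00503 kg/m³

For an instantaneous plane source, C(x,t) = M/(n_e·A·√(4πDt)) · exp(−(x−vt)²/(4Dt)), with n_e·A the pore (flow) area.
Plume center vt = 0.272 × 30.2 = 8.2144 m, so the well at 3.17 m is 5.0444 m upgradient of the peak.
√(4πDt) = 24.41 m, giving peak height M/(n_e·A·√(4πDt)) = 0.486/(0.37 × 9.36 × 24.41) = 0.005749 kg/m³.
(x−vt)²/(4Dt) = (-5.0444)²/(4 × 1.57 × 30.2) = 0.1342; exp(−0.1342) = 0.8744.
C = 0.005749 × 0.8744 = 0.00503 kg/m³.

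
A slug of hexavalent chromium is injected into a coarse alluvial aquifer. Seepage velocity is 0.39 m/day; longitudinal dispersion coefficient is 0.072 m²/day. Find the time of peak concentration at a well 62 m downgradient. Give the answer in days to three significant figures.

For the 1D instantaneous-source solution, setting ∂C/∂t = 0 at fixed x gives v²t² + 2Dt − x² = 0, so t = (√(D² + v²x²) − D)/v².
√(D² + v²x²) = √(0.072² + 0.39² × 62²) = 24.18; v² = 0.1521.
t = (24.18 − 0.072)/0.1521 = 159 days (vs. the pure-advection estimate x/v = 159 d).

159 days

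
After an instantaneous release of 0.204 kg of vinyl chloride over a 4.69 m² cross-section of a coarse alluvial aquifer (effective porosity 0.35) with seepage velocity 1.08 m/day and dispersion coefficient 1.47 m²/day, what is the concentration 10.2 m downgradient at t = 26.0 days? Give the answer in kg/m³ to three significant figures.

For an instantaneous plane source, C(x,t) = M/(n_e·A·√(4πDt)) · exp(−(x−vt)²/(4Dt)), with n_e·A the pore (flow) area.
Plume center vt = 1.08 × 26.0 = 28.08 m, so the well at 10.2 m is 17.88 m upgradient of the peak.
√(4πDt) = 21.92 m, giving peak height M/(n_e·A·√(4πDt)) = 0.204/(0.35 × 4.69 × 21.92) = 0.005670 kg/m³.
(x−vt)²/(4Dt) = (-17.88)²/(4 × 1.47 × 26.0) = 2.091; exp(−2.091) = 0.1236.
C = 0.005670 × 0.1236 = 0.000701 kg/m³.

0.000701 kg/m³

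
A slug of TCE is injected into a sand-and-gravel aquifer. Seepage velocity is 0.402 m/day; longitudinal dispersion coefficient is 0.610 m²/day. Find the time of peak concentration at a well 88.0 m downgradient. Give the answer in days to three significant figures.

215 days

For the 1D instantaneous-source solution, setting ∂C/∂t = 0 at fixed x gives v²t² + 2Dt − x² = 0, so t = (√(D² + v²x²) − D)/v².
√(D² + v²x²) = √(0.610² + 0.402² × 88.0²) = 35.38; v² = 0.161604.
t = (35.38 − 0.610)/0.161604 = 215 days (vs. the pure-advection estimate x/v = 219 d).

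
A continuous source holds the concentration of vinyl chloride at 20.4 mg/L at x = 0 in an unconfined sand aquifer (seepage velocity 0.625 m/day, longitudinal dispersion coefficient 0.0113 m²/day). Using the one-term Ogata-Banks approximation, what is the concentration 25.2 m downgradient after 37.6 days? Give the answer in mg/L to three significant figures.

For a continuous step input, C/C₀ ≈ ½·erfc((x−vt)/(2√(Dt))).
vt = 0.625 × 37.6 = 23.5 m and 2√(Dt) = 2√(0.0113 × 37.6) = 1.304 m.
Argument (x−vt)/(2√(Dt)) = (25.2 − 23.5)/1.304 = 1.304; ½·erfc(1.304) = 0.03258.
C = 20.4 × 0.03258 = 0.665 mg/L.

0.665 mg/L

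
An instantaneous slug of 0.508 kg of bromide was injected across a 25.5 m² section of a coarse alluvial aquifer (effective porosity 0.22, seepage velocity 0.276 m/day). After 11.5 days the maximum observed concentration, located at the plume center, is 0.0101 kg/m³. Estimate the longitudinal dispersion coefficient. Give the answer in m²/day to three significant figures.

0.556 m²/day

At the plume center C_max = M/(n_e·A·√(4πDt)), so D = M²/(4πt·(n_e·A·C_max)²).
n_e·A·C_max = 0.22 × 25.5 × 0.0101 = 0.05666 kg/m.
D = 0.508²/(4π × 11.5 × 0.05666²) = 0.556 m²/day.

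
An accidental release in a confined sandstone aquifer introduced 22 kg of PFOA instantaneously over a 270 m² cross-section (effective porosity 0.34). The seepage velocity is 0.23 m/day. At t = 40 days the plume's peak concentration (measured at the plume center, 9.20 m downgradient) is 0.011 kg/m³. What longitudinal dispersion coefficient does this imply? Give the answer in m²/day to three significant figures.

At the plume center C_max = M/(n_e·A·√(4πDt)), so D = M²/(4πt·(n_e·A·C_max)²).
n_e·A·C_max = 0.34 × 270 × 0.011 = 1.010 kg/m.
D = 22²/(4π × 40 × 1.010²) = 0.944 m²/day.

0.944 m²/day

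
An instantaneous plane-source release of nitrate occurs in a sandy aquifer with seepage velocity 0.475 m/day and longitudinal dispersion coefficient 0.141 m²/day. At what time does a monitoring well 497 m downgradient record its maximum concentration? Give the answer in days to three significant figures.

1050 days

For the 1D instantaneous-source solution, setting ∂C/∂t = 0 at fixed x gives v²t² + 2Dt − x² = 0, so t = (√(D² + v²x²) − D)/v².
√(D² + v²x²) = √(0.141² + 0.475² × 497²) = 236.1; v² = 0.225625.
t = (236.1 − 0.141)/0.225625 = 1050 days (vs. the pure-advection estimate x/v = 1050 d).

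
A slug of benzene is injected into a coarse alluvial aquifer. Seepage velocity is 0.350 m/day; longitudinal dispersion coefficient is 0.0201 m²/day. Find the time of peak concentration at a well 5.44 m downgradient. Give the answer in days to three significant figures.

15.4 days

For the 1D instantaneous-source solution, setting ∂C/∂t = 0 at fixed x gives v²t² + 2Dt − x² = 0, so t = (√(D² + v²x²) − D)/v².
√(D² + v²x²) = √(0.0201² + 0.350² × 5.44²) = 1.904; v² = 0.1225.
t = (1.904 − 0.0201)/0.1225 = 15.4 days (vs. the pure-advection estimate x/v = 15.5 d).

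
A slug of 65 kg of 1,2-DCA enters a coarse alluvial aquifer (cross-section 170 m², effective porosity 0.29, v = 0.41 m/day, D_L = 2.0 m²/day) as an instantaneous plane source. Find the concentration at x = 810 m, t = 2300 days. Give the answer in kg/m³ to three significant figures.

For an instantaneous plane source, C(x,t) = M/(n_e·A·√(4πDt)) · exp(−(x−vt)²/(4Dt)), with n_e·A the pore (flow) area.
Plume center vt = 0.41 × 2300 = 943 m, so the well at 810 m is 133 m upgradient of the peak.
√(4πDt) = 240.4 m, giving peak height M/(n_e·A·√(4πDt)) = 65/(0.29 × 170 × 240.4) = 0.005484 kg/m³.
(x−vt)²/(4Dt) = (-133)²/(4 × 2.0 × 2300) = 0.9614; exp(−0.9614) = 0.3824.
C = 0.005484 × 0.3824 = 0.00210 kg/m³.

0.00210 kg/m³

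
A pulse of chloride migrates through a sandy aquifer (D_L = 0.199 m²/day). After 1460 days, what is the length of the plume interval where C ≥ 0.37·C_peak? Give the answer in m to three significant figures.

The plume is Gaussian with σ = √(2Dt) = √(2 × 0.199 × 1460) = 24.11 m.
C/C_peak = exp(−Δx²/(2σ²)) = 0.37 ⇒ Δx = σ·√(−2 ln 0.37) = 24.11 × 1.410 = 34.00 m.
Width = 2Δx = 68.0 m.

68.0 m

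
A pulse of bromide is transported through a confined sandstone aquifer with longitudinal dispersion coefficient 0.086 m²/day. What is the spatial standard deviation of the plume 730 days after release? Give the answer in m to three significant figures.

Dispersive spreading gives a Gaussian with σ² = 2Dt; advection only shifts the center.
σ = √(2 × 0.086 × 730) = 11.2 m.

11.2 m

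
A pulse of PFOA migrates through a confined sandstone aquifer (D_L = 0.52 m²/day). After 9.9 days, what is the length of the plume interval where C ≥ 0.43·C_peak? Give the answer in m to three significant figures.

8.34 m

The plume is Gaussian with σ = √(2Dt) = √(2 × 0.52 × 9.9) = 3.209 m.
C/C_peak = exp(−Δx²/(2σ²)) = 0.43 ⇒ Δx = σ·√(−2 ln 0.43) = 3.209 × 1.299 = 4.168 m.
Width = 2Δx = 8.34 m.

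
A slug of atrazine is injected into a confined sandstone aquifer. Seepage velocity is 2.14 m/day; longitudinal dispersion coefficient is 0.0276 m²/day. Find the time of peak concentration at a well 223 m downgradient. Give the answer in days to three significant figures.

104 days

For the 1D instantaneous-source solution, setting ∂C/∂t = 0 at fixed x gives v²t² + 2Dt − x² = 0, so t = (√(D² + v²x²) − D)/v².
√(D² + v²x²) = √(0.0276² + 2.14² × 223²) = 477.2; v² = 4.5796.
t = (477.2 − 0.0276)/4.5796 = 104 days (vs. the pure-advection estimate x/v = 104 d).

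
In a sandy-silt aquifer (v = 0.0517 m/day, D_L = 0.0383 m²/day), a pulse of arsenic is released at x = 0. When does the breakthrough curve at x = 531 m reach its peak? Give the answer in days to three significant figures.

For the 1D instantaneous-source solution, setting ∂C/∂t = 0 at fixed x gives v²t² + 2Dt − x² = 0, so t = (√(D² + v²x²) − D)/v².
√(D² + v²x²) = √(0.0383² + 0.0517² × 531²) = 27.45; v² = 0.00267289.
t = (27.45 − 0.0383)/0.00267289 = 10300 days (vs. the pure-advection estimate x/v = 10300 d).

10300 days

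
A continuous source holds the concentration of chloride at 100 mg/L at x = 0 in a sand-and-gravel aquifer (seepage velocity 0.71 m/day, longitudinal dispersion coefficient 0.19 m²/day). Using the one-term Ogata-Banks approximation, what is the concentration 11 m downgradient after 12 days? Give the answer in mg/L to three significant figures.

For a continuous step input, C/C₀ ≈ ½·erfc((x−vt)/(2√(Dt))).
vt = 0.71 × 12 = 8.52 m and 2√(Dt) = 2√(0.19 × 12) = 3.020 m.
Argument (x−vt)/(2√(Dt)) = (11 − 8.52)/3.020 = 0.8212; ½·erfc(0.8212) = 0.1227.
C = 100 × 0.1227 = 12.3 mg/L.

12.3 mg/L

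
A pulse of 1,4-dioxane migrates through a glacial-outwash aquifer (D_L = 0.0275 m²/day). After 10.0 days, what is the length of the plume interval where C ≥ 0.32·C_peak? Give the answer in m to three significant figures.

2.24 m

The plume is Gaussian with σ = √(2Dt) = √(2 × 0.0275 × 10.0) = 0.7416 m.
C/C_peak = exp(−Δx²/(2σ²)) = 0.32 ⇒ Δx = σ·√(−2 ln 0.32) = 0.7416 × 1.510 = 1.120 m.
Width = 2Δx = 2.24 m.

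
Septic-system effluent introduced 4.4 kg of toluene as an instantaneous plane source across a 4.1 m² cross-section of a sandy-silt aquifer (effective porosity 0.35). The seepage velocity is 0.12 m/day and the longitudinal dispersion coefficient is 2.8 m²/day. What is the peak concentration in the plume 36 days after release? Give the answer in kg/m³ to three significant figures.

The peak of an instantaneous 1D plume sits at x = vt; there the Gaussian factor is 1 and C_max = M/(n_e·A·√(4πDt)), where n_e·A is the pore area the mass is dissolved in.
√(4πDt) = √(4π × 2.8 × 36) = 35.59 m, so C_max = 4.4/(0.35 × 4.1 × 35.59) = 0.0862 kg/m³.

0.0862 kg/m³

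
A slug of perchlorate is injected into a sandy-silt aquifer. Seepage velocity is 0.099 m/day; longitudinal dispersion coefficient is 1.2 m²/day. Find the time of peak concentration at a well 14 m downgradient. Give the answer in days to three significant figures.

For the 1D instantaneous-source solution, setting ∂C/∂t = 0 at fixed x gives v²t² + 2Dt − x² = 0, so t = (√(D² + v²x²) − D)/v².
√(D² + v²x²) = √(1.2² + 0.099² × 14²) = 1.833; v² = 0.009801.
t = (1.833 − 1.2)/0.009801 = 64.6 days (vs. the pure-advection estimate x/v = 141 d).

64.6 days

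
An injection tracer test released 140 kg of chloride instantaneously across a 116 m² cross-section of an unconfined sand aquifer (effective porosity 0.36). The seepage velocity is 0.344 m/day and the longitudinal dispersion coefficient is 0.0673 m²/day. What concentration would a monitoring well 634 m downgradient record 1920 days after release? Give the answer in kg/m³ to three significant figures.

0.0214 kg/m³

For an instantaneous plane source, C(x,t) = M/(n_e·A·√(4πDt)) · exp(−(x−vt)²/(4Dt)), with n_e·A the pore (flow) area.
Plume center vt = 0.344 × 1920 = 660.48 m, so the well at 634 m is 26.48 m upgradient of the peak.
√(4πDt) = 40.30 m, giving peak height M/(n_e·A·√(4πDt)) = 140/(0.36 × 116 × 40.30) = 0.08319 kg/m³.
(x−vt)²/(4Dt) = (-26.48)²/(4 × 0.0673 × 1920) = 1.357; exp(−1.357) = 0.2574.
C = 0.08319 × 0.2574 = 0.0214 kg/m³.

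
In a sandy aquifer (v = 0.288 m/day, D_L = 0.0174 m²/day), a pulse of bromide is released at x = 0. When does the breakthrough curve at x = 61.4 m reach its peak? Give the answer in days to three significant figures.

For the 1D instantaneous-source solution, setting ∂C/∂t = 0 at fixed x gives v²t² + 2Dt − x² = 0, so t = (√(D² + v²x²) − D)/v².
√(D² + v²x²) = √(0.0174² + 0.288² × 61.4²) = 17.68; v² = 0.082944.
t = (17.68 − 0.0174)/0.082944 = 213 days (vs. the pure-advection estimate x/v = 213 d).

213 days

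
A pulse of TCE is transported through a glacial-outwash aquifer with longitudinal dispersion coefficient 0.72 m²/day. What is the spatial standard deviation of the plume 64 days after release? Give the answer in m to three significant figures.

9.60 m

Dispersive spreading gives a Gaussian with σ² = 2Dt; advection only shifts the center.
σ = √(2 × 0.72 × 64) = 9.60 m.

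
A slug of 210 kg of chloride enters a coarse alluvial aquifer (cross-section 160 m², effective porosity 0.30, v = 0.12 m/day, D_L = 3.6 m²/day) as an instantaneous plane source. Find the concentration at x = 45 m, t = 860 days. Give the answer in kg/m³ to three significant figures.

For an instantaneous plane source, C(x,t) = M/(n_e·A·√(4πDt)) · exp(−(x−vt)²/(4Dt)), with n_e·A the pore (flow) area.
Plume center vt = 0.12 × 860 = 103.2 m, so the well at 45 m is 58.2 m upgradient of the peak.
√(4πDt) = 197.2 m, giving peak height M/(n_e·A·√(4πDt)) = 210/(0.30 × 160 × 197.2) = 0.02219 kg/m³.
(x−vt)²/(4Dt) = (-58.2)²/(4 × 3.6 × 860) = 0.2735; exp(−0.2735) = 0.7607.
C = 0.02219 × 0.7607 = 0.0169 kg/m³.

0.0169 kg/m³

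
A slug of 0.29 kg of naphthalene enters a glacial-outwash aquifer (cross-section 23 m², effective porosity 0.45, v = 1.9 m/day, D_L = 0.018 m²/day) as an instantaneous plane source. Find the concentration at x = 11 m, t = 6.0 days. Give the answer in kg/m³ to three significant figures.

For an instantaneous plane source, C(x,t) = M/(n_e·A·√(4πDt)) · exp(−(x−vt)²/(4Dt)), with n_e·A the pore (flow) area.
Plume center vt = 1.9 × 6.0 = 11.4 m, so the well at 11 m is 0.4 m upgradient of the peak.
√(4πDt) = 1.165 m, giving peak height M/(n_e·A·√(4πDt)) = 0.29/(0.45 × 23 × 1.165) = 0.02405 kg/m³.
(x−vt)²/(4Dt) = (-0.4)²/(4 × 0.018 × 6.0) = 0.3704; exp(−0.3704) = 0.6905.
C = 0.02405 × 0.6905 = 0.0166 kg/m³.

0.0166 kg/m³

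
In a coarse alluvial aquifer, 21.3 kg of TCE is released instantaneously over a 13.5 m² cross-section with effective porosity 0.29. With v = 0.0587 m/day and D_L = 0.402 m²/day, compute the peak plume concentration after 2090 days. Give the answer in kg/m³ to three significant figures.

The peak of an instantaneous 1D plume sits at x = vt; there the Gaussian factor is 1 and C_max = M/(n_e·A·√(4πDt)), where n_e·A is the pore area the mass is dissolved in.
√(4πDt) = √(4π × 0.402 × 2090) = 102.8 m, so C_max = 21.3/(0.29 × 13.5 × 102.8) = 0.0529 kg/m³.

0.0529 kg/m³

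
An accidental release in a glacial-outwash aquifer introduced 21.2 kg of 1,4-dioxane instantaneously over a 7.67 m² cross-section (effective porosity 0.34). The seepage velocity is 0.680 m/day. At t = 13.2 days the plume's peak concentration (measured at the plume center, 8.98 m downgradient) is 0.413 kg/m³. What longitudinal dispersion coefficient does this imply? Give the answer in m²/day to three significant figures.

2.34 m²/day

At the plume center C_max = M/(n_e·A·√(4πDt)), so D = M²/(4πt·(n_e·A·C_max)²).
n_e·A·C_max = 0.34 × 7.67 × 0.413 = 1.077 kg/m.
D = 21.2²/(4π × 13.2 × 1.077²) = 2.34 m²/day.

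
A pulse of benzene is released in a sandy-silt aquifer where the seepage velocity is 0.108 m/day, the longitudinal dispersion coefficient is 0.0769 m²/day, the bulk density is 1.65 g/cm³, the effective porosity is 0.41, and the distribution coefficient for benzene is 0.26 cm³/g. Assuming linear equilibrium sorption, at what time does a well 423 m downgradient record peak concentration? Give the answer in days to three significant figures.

8000 days

Retardation factor R = 1 + ρ_b·K_d/n = 1 + 1.65 × 0.26/0.41 = 2.046.
Sorption retards both mechanisms: v_R = v/R = 0.05279 m/day, D_R = D/R = 0.03759 m²/day.
Peak time from v_R²t² + 2D_R t − x² = 0: t = (√(D_R² + v_R²x²) − D_R)/v_R².
√(D_R² + v_R²x²) = √(0.03759² + 0.05279² × 423²) = 22.33; v_R² = 0.002787.
t = (22.33 − 0.03759)/0.002787 = 8000 days.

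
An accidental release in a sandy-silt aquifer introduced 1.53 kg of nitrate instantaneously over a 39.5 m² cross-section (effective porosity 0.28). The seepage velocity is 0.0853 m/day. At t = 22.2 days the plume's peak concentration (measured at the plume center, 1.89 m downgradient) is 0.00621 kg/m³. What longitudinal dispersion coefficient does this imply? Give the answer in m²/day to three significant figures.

1.78 m²/day

At the plume center C_max = M/(n_e·A·√(4πDt)), so D = M²/(4πt·(n_e·A·C_max)²).
n_e·A·C_max = 0.28 × 39.5 × 0.00621 = 0.06868 kg/m.
D = 1.53²/(4π × 22.2 × 0.06868²) = 1.78 m²/day.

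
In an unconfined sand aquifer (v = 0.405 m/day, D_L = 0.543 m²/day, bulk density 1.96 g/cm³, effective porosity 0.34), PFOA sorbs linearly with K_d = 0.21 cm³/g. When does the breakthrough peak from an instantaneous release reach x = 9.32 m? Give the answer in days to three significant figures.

Retardation factor R = 1 + ρ_b·K_d/n = 1 + 1.96 × 0.21/0.34 = 2.211.
Sorption retards both mechanisms: v_R = v/R = 0.1832 m/day, D_R = D/R = 0.2456 m²/day.
Peak time from v_R²t² + 2D_R t − x² = 0: t = (√(D_R² + v_R²x²) − D_R)/v_R².
√(D_R² + v_R²x²) = √(0.2456² + 0.1832² × 9.32²) = 1.725; v_R² = 0.03356.
t = (1.725 − 0.2456)/0.03356 = 44.1 days.

44.1 days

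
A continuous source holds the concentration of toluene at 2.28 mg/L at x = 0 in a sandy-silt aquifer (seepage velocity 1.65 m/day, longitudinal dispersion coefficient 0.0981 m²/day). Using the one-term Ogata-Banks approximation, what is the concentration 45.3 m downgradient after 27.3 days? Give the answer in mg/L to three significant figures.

For a continuous step input, C/C₀ ≈ ½·erfc((x−vt)/(2√(Dt))).
vt = 1.65 × 27.3 = 45.045 m and 2√(Dt) = 2√(0.0981 × 27.3) = 3.273 m.
Argument (x−vt)/(2√(Dt)) = (45.3 − 45.045)/3.273 = 0.07791; ½·erfc(0.07791) = 0.4561.
C = 2.28 × 0.4561 = 1.04 mg/L.

1.04 mg/L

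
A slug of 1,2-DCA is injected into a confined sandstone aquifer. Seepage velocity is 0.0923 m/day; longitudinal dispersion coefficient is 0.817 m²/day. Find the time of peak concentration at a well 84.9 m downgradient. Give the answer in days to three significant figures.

For the 1D instantaneous-source solution, setting ∂C/∂t = 0 at fixed x gives v²t² + 2Dt − x² = 0, so t = (√(D² + v²x²) − D)/v².
√(D² + v²x²) = √(0.817² + 0.0923² × 84.9²) = 7.879; v² = 0.00851929.
t = (7.879 − 0.817)/0.00851929 = 829 days (vs. the pure-advection estimate x/v = 920 d).

829 days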